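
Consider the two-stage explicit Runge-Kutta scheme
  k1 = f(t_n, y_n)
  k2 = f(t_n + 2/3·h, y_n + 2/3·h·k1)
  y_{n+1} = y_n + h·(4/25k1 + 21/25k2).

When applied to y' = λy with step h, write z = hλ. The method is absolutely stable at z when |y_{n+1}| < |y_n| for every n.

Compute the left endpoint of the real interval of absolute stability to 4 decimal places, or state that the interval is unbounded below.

Set f=λy, z=hλ:
  k1=λy_n ⇒ h·k1=z·y_n;  k2=λ(1+2/3z)y_n ⇒ h·k2=z(1+2/3z)y_n
  y_{n+1}/y_n = 1 + 4/25z + 21/25z(1+2/3z) = 1 + z + 14/25z²
  Hence R(z) = 1 + z + 14/25z².

Solve |R(x)|<1 on ℝ⁻.
x=-1.2: |R|=0.6064
R=1: x+14/25x²=0 ⇒ x=−25/14=-1.7857; min R=1−1/(4·14/25)=0.5536>−1
Confirm numerically:
  x=-1.435: |R|=0.71817 <1
  x=-1.116: |R|=0.58146 <1
  x=-0.910: |R|=0.55374 <1
  x=-0.905: |R|=0.55365 <1
  x=-2.203: |R|=1.51480 >1
  x=-2.041: |R|=1.29178 >1
  x=-1.876: |R|=1.09485 >1
So |R|<1 on (-1.7857, 0).

z* = -1.7857.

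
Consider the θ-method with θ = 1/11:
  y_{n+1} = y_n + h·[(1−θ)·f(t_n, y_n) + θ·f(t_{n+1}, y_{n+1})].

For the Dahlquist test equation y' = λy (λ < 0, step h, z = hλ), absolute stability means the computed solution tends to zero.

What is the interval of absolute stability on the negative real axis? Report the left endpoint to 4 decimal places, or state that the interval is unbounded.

On y'=λy, z=hλ:
  y_{n+1} = y_n + z·[10/11·y_n + 1/11·y_{n+1}] ⇒ (1 − 1/11z)y_{n+1} = (1 + 10/11z)y_n
  Hence R(z) = (1 + 10/11z)/(1 − 1/11z).

Solve |R(x)|<1 on ℝ⁻.
x=-0.52: |R|=0.5035
R=−1: 1+10/11x = −1+1/11x ⇒ -9/11x=2 ⇒ x=2/(-9/11)=-2.4444
Confirm numerically:
  x=-2.345: |R|=0.93293 <1
  x=-2.143: |R|=0.79358 <1
  x=-1.944: |R|=0.65204 <1
  x=-2.931: |R|=1.31433 >1
  x=-2.879: |R|=1.28179 >1
Stable set (-2.4444, 0).

z∈(-2.4444,0).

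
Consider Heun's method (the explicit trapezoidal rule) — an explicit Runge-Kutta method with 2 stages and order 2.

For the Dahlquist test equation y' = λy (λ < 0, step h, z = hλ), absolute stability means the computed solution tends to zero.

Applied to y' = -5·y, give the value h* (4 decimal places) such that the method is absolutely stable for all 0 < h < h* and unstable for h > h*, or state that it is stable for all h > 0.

(-2.0000,0); λ=-5 ⇒ h* = 0.4000.

Test eqn y'=λy, z=hλ:
  order 2, 2-stage ⇒ R(z)=1+z+z^2/2
  (e.g. R(-1.07)=0.50245, |R|=0.50245)

Solve |R(x)|<1 on ℝ⁻.
x=-1.07: |R|=0.5025
|R(-2.1)|=1.1050 |R(-1.85)|=0.8613 |R(-1.76)|=0.7888
Bisect:
  x_lo=-2.4295 |R|=1.5218  x_hi=-0.0991 |R|=0.9059
  mid=-1.26429 |R|=0.53492 →hi
  mid=-1.84691 |R|=0.85862 →hi
  mid=-2.13821 |R|=1.14777 →lo
  mid=-1.99256 |R|=0.99259 →hi
  mid=-2.06539 |R|=1.06753 →lo
  mid=-2.02897 |R|=1.02939 →lo
  mid=-2.01077 |R|=1.01082 →lo
  mid=-2.00166 |R|=1.00166 →lo
  mid=-1.99711 |R|=0.99712 →hi
  mid=-1.99939 |R|=0.99939 →hi
  ...
  [-2.00010,-1.99996] ⇒ x*=-2.0000
Interval (-2.0000, 0).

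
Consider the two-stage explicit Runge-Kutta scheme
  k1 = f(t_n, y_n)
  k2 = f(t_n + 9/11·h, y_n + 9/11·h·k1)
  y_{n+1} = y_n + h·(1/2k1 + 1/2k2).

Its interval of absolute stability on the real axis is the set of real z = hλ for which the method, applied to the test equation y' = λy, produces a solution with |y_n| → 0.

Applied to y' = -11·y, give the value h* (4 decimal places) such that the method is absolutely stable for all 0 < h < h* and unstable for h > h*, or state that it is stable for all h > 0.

Set f=λy, z=hλ:
  k1=λy_n ⇒ h·k1=z·y_n;  k2=λ(1+9/11z)y_n ⇒ h·k2=z(1+9/11z)y_n
  y_{n+1}/y_n = 1 + 1/2z + 1/2z(1+9/11z) = 1 + z + 9/22z²
  ⇒ R(z) = 1 + z + 9/22z².

Solve |R(x)|<1 on ℝ⁻.
x=-1.58: |R|=0.4413
R=1: x+9/22x²=0 ⇒ x=−22/9=-2.4444; min R=1−1/(4·9/22)=0.3889>−1
Confirm numerically:
  x=-2.393: |R|=0.94964 <1
  x=-1.733: |R|=0.49562 <1
  x=-1.569: |R|=0.43808 <1
  x=-1.003: |R|=0.40855 <1
  x=-2.675: |R|=1.25230 >1
  x=-2.533: |R|=1.09176 >1
Interval (-2.4444, 0).

(-2.4444,0); λ=-11 ⇒ h* = (22/9)/11 = 0.2222.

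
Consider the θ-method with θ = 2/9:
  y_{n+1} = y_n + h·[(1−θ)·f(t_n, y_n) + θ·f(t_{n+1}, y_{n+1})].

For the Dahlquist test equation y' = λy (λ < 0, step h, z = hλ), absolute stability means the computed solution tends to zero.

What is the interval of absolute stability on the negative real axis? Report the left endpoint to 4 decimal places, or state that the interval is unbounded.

Test eqn y'=λy, z=hλ:
  y_{n+1} = y_n + z·[7/9·y_n + 2/9·y_{n+1}] ⇒ (1 − 2/9z)y_{n+1} = (1 + 7/9z)y_n
  R(z) = (1 + 7/9z)/(1 − 2/9z).

Boundary: |R(x)|=1, x<0.
x=-1.51: |R|=0.1306
R=−1: 1+7/9x = −1+2/9x ⇒ -5/9x=2 ⇒ x=2/(-5/9)=-3.6000
Confirm numerically:
  x=-2.047: |R|=0.40698 <1
  x=-1.954: |R|=0.36241 <1
  x=-1.876: |R|=0.32403 <1
  x=-1.598: |R|=0.17924 <1
  x=-4.175: |R|=1.16571 >1
  x=-4.029: |R|=1.12575 >1
So |R|<1 on (-3.6000, 0).

(-3.6000, 0).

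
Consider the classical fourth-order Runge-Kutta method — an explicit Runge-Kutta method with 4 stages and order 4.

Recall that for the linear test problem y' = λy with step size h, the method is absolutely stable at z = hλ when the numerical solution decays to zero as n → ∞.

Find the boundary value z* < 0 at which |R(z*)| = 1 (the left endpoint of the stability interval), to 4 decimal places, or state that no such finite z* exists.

z* = -2.7853.

Set f=λy, z=hλ:
  order 4, 4-stage ⇒ R(z)=1+z+z^2/2+z^3/6+z^4/24
  (e.g. R(-0.46)=0.63144, |R|=0.63144)

Boundary: |R(x)|=1, x<0.
x=-0.46: |R|=0.6314
|R(-2.24)|=0.4446 |R(-0.78)|=0.4605 |R(-0.58)|=0.5604
Bisect:
  x_lo=-3.1838 |R|=1.7869  x_hi=-0.3980 |R|=0.6717
  mid=-1.79090 |R|=0.28405 →hi
  mid=-2.48734 |R|=0.63618 →hi
  mid=-2.83557 |R|=1.07848 →lo
  mid=-2.66146 |R|=0.82879 →hi
  mid=-2.74851 |R|=0.94594 →hi
  mid=-2.79204 |R|=1.01022 →lo
  mid=-2.77027 |R|=0.97759 →hi
  ...
  [-2.78541,-2.78524] ⇒ x*=-2.7853
So |R|<1 on (-2.7853, 0).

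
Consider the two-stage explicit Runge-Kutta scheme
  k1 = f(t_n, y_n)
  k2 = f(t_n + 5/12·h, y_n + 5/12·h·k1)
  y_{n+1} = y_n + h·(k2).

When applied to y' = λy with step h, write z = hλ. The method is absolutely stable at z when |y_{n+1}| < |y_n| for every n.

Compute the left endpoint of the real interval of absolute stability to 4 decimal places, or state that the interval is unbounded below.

left endpoint -2.4000.

On y'=λy, z=hλ:
  k1=λy_n ⇒ h·k1=z·y_n;  k2=λ(1+5/12z)y_n ⇒ h·k2=z(1+5/12z)y_n
  y_{n+1}/y_n = 1 + z(1+5/12z) = 1 + z + 5/12z²
  so R(z) = 1 + z + 5/12z².

Solve |R(x)|<1 on ℝ⁻.
x=-1.07: |R|=0.4070
R=1: x+5/12x²=0 ⇒ x=−12/5=-2.4000; min R=1−1/(4·5/12)=0.4000>−1
Confirm numerically:
  x=-2.291: |R|=0.89595 <1
  x=-1.920: |R|=0.61600 <1
  x=-1.263: |R|=0.40165 <1
  x=-1.179: |R|=0.40018 <1
  x=-2.834: |R|=1.51248 >1
  x=-2.707: |R|=1.34627 >1
  x=-2.637: |R|=1.26040 >1
Interval (-2.4000, 0).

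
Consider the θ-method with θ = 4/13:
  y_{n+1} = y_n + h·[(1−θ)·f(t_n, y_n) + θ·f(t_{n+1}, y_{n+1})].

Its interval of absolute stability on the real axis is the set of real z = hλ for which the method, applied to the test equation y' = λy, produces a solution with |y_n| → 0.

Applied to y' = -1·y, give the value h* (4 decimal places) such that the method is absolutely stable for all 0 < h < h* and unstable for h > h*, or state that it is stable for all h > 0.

On y'=λy, z=hλ:
  y_{n+1} = y_n + z·[9/13·y_n + 4/13·y_{n+1}] ⇒ (1 − 4/13z)y_{n+1} = (1 + 9/13z)y_n
  ⇒ R(z) = (1 + 9/13z)/(1 − 4/13z).

Find x<0 with |R(x)|<1.
x=-1.17: |R|=0.1397
R=−1: 1+9/13x = −1+4/13x ⇒ -5/13x=2 ⇒ x=2/(-5/13)=-5.2000
Confirm numerically:
  x=-4.823: |R|=0.94163 <1
  x=-3.584: |R|=0.70442 <1
  x=-3.505: |R|=0.68634 <1
  x=-5.747: |R|=1.07600 >1
  x=-5.569: |R|=1.05230 >1
  x=-5.220: |R|=1.00295 >1
Interval (-5.2000, 0).

(-5.2000,0); λ=-1 ⇒ h* = (26/5)/1 = 5.2000.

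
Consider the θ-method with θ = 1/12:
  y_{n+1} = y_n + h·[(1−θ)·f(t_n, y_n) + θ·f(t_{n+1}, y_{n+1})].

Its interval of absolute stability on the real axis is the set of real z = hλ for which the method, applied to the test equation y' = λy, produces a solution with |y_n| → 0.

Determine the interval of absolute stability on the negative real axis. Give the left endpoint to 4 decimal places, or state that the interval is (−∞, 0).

Test eqn y'=λy, z=hλ:
  y_{n+1} = y_n + z·[11/12·y_n + 1/12·y_{n+1}] ⇒ (1 − 1/12z)y_{n+1} = (1 + 11/12z)y_n
  R(z) = (1 + 11/12z)/(1 − 1/12z).

Find x<0 with |R(x)|<1.
x=-0.34: |R|=0.6694
R=−1: 1+11/12x = −1+1/12x ⇒ -5/6x=2 ⇒ x=2/(-5/6)=-2.4000
Confirm numerically:
  x=-1.985: |R|=0.70325 <1
  x=-1.190: |R|=0.08264 <1
  x=-1.164: |R|=0.06108 <1
  x=-1.158: |R|=0.05609 <1
  x=-2.716: |R|=1.21473 >1
  x=-2.585: |R|=1.12684 >1
  x=-2.481: |R|=1.05594 >1
So |R|<1 on (-2.4000, 0).

z∈(-2.4000,0).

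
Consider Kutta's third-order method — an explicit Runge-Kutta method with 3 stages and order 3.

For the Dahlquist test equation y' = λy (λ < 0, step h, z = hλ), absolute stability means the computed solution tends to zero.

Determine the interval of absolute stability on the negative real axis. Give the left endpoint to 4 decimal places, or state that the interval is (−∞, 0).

(-2.5127, 0).

With y'=λy (z=hλ):
  order 3, 3-stage ⇒ R(z)=1+z+z^2/2+z^3/6
  (e.g. R(-1.39)=0.12845, |R|=0.12845)

Solve |R(x)|<1 on ℝ⁻.
x=-1.39: |R|=0.1284
|R(-2.44)|=0.8843 |R(-2.31)|=0.6963 |R(-0.74)|=0.4663
Bisect:
  x_lo=-3.3473 |R|=2.9958  x_hi=-0.3432 |R|=0.7090
  mid=-1.84523 |R|=0.18992 →hi
  mid=-2.59625 |R|=1.14268 →lo
  mid=-2.22074 |R|=0.58023 →hi
  mid=-2.40850 |R|=0.83663 →hi
  mid=-2.50238 |R|=0.98303 →hi
  mid=-2.54932 |R|=1.06115 →lo
  mid=-2.52585 |R|=1.02167 →lo
  mid=-2.51411 |R|=1.00225 →lo
  mid=-2.50824 |R|=0.99261 →hi
  ...
  [-2.51283,-2.51264] ⇒ x*=-2.5127
Interval (-2.5127, 0).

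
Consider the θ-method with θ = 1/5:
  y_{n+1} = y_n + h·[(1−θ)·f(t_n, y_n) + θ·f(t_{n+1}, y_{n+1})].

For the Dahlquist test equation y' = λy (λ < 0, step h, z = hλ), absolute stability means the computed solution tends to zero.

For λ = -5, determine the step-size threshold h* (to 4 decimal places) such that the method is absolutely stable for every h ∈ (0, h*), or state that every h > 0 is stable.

Set f=λy, z=hλ:
  y_{n+1} = y_n + z·[4/5·y_n + 1/5·y_{n+1}] ⇒ (1 − 1/5z)y_{n+1} = (1 + 4/5z)y_n
  R(z) = (1 + 4/5z)/(1 − 1/5z).

Boundary: |R(x)|=1, x<0.
x=-0.89: |R|=0.2445
R=−1: 1+4/5x = −1+1/5x ⇒ -3/5x=2 ⇒ x=2/(-3/5)=-3.3333
Confirm numerically:
  x=-2.302: |R|=0.57628 <1
  x=-2.119: |R|=0.48827 <1
  x=-1.894: |R|=0.37366 <1
  x=-1.801: |R|=0.32407 <1
  x=-3.403: |R|=1.02487 >1
  x=-3.368: |R|=1.01243 >1
Interval (-3.3333, 0).

(-3.3333,0); λ=-5 ⇒ h* = (10/3)/5 = 0.6667.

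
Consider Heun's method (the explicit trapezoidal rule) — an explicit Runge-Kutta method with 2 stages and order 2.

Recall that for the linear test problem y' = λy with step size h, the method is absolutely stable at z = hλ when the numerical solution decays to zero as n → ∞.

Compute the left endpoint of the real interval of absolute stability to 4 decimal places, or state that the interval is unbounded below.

left endpoint -2.0000.

Test eqn y'=λy, z=hλ:
  order 2, 2-stage ⇒ R(z)=1+z+z^2/2
  (e.g. R(-1.46)=0.60580, |R|=0.60580)

Find x<0 with |R(x)|<1.
x=-1.46: |R|=0.6058
|R(-1.58)|=0.6682 |R(-0.59)|=0.5840 |R(-0.55)|=0.6013
Bisect:
  x_lo=-2.7307 |R|=1.9977  x_hi=-0.3813 |R|=0.6914
  mid=-1.55604 |R|=0.65459 →hi
  mid=-2.14338 |R|=1.15366 →lo
  mid=-1.84971 |R|=0.86100 →hi
  mid=-1.99654 |R|=0.99655 →hi
  mid=-2.06996 |R|=1.07241 →lo
  mid=-2.03325 |R|=1.03381 →lo
  mid=-2.01490 |R|=1.01501 →lo
  ...
  [-2.00013,-1.99999] ⇒ x*=-2.0000
Stable set (-2.0000, 0).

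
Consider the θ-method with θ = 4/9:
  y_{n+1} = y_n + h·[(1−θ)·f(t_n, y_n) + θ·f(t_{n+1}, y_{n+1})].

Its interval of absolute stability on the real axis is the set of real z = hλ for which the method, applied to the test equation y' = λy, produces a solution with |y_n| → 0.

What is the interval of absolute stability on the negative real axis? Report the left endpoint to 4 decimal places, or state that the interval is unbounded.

(-18.0000, 0).

Test eqn y'=λy, z=hλ:
  y_{n+1} = y_n + z·[5/9·y_n + 4/9·y_{n+1}] ⇒ (1 − 4/9z)y_{n+1} = (1 + 5/9z)y_n
  ⇒ R(z) = (1 + 5/9z)/(1 − 4/9z).

Need |R(x)|<1, x<0.
x=-0.64: |R|=0.5017
R=−1: 1+5/9x = −1+4/9x ⇒ -1/9x=2 ⇒ x=2/(-1/9)=-18.0000
Confirm numerically:
  x=-17.434: |R|=0.99281 <1
  x=-16.008: |R|=0.97272 <1
  x=-12.137: |R|=0.89812 <1
  x=-8.066: |R|=0.75926 <1
  x=-18.316: |R|=1.00384 >1
  x=-18.279: |R|=1.00340 >1
  x=-18.101: |R|=1.00124 >1
So |R|<1 on (-18.0000, 0).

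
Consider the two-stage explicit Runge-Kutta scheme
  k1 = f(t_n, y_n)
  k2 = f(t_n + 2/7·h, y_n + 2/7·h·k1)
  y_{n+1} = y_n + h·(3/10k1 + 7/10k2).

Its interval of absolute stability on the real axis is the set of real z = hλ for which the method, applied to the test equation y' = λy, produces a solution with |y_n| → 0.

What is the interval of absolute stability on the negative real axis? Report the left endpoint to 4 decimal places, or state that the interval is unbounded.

z∈(-5.0000,0).

Set f=λy, z=hλ:
  k1=λy_n ⇒ h·k1=z·y_n;  k2=λ(1+2/7z)y_n ⇒ h·k2=z(1+2/7z)y_n
  y_{n+1}/y_n = 1 + 3/10z + 7/10z(1+2/7z) = 1 + z + 1/5z²
  R(z) = 1 + z + 1/5z².

Solve |R(x)|<1 on ℝ⁻.
x=-0.71: |R|=0.3908
R=1: x+1/5x²=0 ⇒ x=−5=-5.0000; min R=1−1/(4·1/5)=-0.2500>−1
Confirm numerically:
  x=-4.877: |R|=0.88003 <1
  x=-4.788: |R|=0.79699 <1
  x=-3.374: |R|=0.09722 <1
  x=-2.526: |R|=0.24986 <1
  x=-5.104: |R|=1.10616 >1
  x=-5.101: |R|=1.10304 >1
  x=-5.037: |R|=1.03727 >1
Stable set (-5.0000, 0).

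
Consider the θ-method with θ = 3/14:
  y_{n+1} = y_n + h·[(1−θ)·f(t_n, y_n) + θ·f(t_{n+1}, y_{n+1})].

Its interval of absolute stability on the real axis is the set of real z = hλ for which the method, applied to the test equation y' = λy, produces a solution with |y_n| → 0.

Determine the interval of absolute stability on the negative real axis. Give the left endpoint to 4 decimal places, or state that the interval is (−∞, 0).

On y'=λy, z=hλ:
  y_{n+1} = y_n + z·[11/14·y_n + 3/14·y_{n+1}] ⇒ (1 − 3/14z)y_{n+1} = (1 + 11/14z)y_n
  so R(z) = (1 + 11/14z)/(1 − 3/14z).

Need |R(x)|<1, x<0.
x=-1.58: |R|=0.1804
R=−1: 1+11/14x = −1+3/14x ⇒ -4/7x=2 ⇒ x=2/(-4/7)=-3.5000
Confirm numerically:
  x=-3.312: |R|=0.93717 <1
  x=-3.302: |R|=0.93374 <1
  x=-1.785: |R|=0.29114 <1
  x=-1.407: |R|=0.08106 <1
  x=-4.091: |R|=1.17996 >1
  x=-4.077: |R|=1.17597 >1
  x=-3.965: |R|=1.14366 >1
Stable set (-3.5000, 0).

(-3.5000, 0).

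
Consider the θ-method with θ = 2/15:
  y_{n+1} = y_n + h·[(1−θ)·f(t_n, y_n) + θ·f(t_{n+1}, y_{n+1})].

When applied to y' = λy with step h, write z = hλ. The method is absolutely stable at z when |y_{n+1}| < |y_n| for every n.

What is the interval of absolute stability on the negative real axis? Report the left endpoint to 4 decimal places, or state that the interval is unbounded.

With y'=λy (z=hλ):
  y_{n+1} = y_n + z·[13/15·y_n + 2/15·y_{n+1}] ⇒ (1 − 2/15z)y_{n+1} = (1 + 13/15z)y_n
  ⇒ R(z) = (1 + 13/15z)/(1 − 2/15z).

Need |R(x)|<1, x<0.
x=-0.91: |R|=0.1885
R=−1: 1+13/15x = −1+2/15x ⇒ -11/15x=2 ⇒ x=2/(-11/15)=-2.7273
Confirm numerically:
  x=-2.407: |R|=0.82220 <1
  x=-2.276: |R|=0.74611 <1
  x=-2.098: |R|=0.63940 <1
  x=-1.269: |R|=0.08536 <1
  x=-3.279: |R|=1.28152 >1
  x=-2.816: |R|=1.04731 >1
  x=-2.800: |R|=1.03883 >1
So |R|<1 on (-2.7273, 0).

(-2.7273, 0).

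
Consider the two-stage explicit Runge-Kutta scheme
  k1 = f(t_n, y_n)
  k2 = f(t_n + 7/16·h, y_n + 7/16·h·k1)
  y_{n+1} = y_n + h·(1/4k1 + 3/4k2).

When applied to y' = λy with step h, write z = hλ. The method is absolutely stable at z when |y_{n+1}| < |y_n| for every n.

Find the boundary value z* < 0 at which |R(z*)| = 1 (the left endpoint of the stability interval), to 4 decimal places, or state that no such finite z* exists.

left endpoint -3.0476.

On y'=λy, z=hλ:
  k1=λy_n ⇒ h·k1=z·y_n;  k2=λ(1+7/16z)y_n ⇒ h·k2=z(1+7/16z)y_n
  y_{n+1}/y_n = 1 + 1/4z + 3/4z(1+7/16z) = 1 + z + 21/64z²
  so R(z) = 1 + z + 21/64z².

Find x<0 with |R(x)|<1.
x=-0.77: |R|=0.4245
R=1: x+21/64x²=0 ⇒ x=−64/21=-3.0476; min R=1−1/(4·21/64)=0.2381>−1
Confirm numerically:
  x=-2.111: |R|=0.35123 <1
  x=-1.834: |R|=0.26967 <1
  x=-1.431: |R|=0.24092 <1
  x=-3.468: |R|=1.47837 >1
  x=-3.387: |R|=1.37717 >1
  x=-3.241: |R|=1.20565 >1
So |R|<1 on (-3.0476, 0).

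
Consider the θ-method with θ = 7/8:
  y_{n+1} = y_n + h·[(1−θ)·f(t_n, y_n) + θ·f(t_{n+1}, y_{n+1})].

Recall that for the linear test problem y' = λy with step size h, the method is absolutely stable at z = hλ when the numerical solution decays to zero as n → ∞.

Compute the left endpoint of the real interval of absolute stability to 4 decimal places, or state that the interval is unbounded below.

Set f=λy, z=hλ:
  y_{n+1} = y_n + z·[1/8·y_n + 7/8·y_{n+1}] ⇒ (1 − 7/8z)y_{n+1} = (1 + 1/8z)y_n
  ⇒ R(z) = (1 + 1/8z)/(1 − 7/8z).

Find x<0 with |R(x)|<1.
x=-1.07: |R|=0.4474
x=-2: |R|=0.2727
x=-10: |R|=0.0256
x=-100: |R|=0.1299
θ=7/8≥1/2 ⇒ |1+1/8x|<|1−7/8x| ∀x<0 ⇒ unbounded interval.

(−∞, 0) — no finite endpoint.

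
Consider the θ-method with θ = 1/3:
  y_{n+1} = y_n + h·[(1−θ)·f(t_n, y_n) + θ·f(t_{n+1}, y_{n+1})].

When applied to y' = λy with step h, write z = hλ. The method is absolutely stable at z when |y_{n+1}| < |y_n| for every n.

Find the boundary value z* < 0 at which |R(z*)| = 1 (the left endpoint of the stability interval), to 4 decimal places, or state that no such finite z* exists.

left endpoint -6.0000.

On y'=λy, z=hλ:
  y_{n+1} = y_n + z·[2/3·y_n + 1/3·y_{n+1}] ⇒ (1 − 1/3z)y_{n+1} = (1 + 2/3z)y_n
  ⇒ R(z) = (1 + 2/3z)/(1 − 1/3z).

Boundary: |R(x)|=1, x<0.
x=-1.09: |R|=0.2005
R=−1: 1+2/3x = −1+1/3x ⇒ -1/3x=2 ⇒ x=2/(-1/3)=-6.0000
Confirm numerically:
  x=-5.881: |R|=0.98660 <1
  x=-5.387: |R|=0.92691 <1
  x=-4.721: |R|=0.83435 <1
  x=-4.144: |R|=0.74020 <1
  x=-6.518: |R|=1.05442 >1
  x=-6.097: |R|=1.01066 >1
So |R|<1 on (-6.0000, 0).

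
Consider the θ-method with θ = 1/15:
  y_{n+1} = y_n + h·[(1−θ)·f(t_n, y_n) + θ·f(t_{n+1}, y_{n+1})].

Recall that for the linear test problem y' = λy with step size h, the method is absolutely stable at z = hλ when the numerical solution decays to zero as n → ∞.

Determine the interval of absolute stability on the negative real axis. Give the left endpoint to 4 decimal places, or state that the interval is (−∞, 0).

On y'=λy, z=hλ:
  y_{n+1} = y_n + z·[14/15·y_n + 1/15·y_{n+1}] ⇒ (1 − 1/15z)y_{n+1} = (1 + 14/15z)y_n
  R(z) = (1 + 14/15z)/(1 − 1/15z).

Need |R(x)|<1, x<0.
x=-0.46: |R|=0.5537
R=−1: 1+14/15x = −1+1/15x ⇒ -13/15x=2 ⇒ x=2/(-13/15)=-2.3077
Confirm numerically:
  x=-2.036: |R|=0.79267 <1
  x=-1.347: |R|=0.23601 <1
  x=-1.087: |R|=0.01355 <1
  x=-1.033: |R|=0.03356 <1
  x=-2.839: |R|=1.38719 >1
  x=-2.494: |R|=1.13845 >1
  x=-2.384: |R|=1.05706 >1
Interval (-2.3077, 0).

z∈(-2.3077,0).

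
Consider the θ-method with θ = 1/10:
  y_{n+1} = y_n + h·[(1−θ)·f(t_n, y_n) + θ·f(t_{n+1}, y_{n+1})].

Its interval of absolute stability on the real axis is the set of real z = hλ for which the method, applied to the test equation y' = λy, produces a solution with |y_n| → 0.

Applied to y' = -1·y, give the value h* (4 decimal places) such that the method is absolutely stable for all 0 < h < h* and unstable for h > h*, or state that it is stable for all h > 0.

(-2.5000,0); λ=-1 ⇒ h* = (5/2)/1 = 2.5000.

Set f=λy, z=hλ:
  y_{n+1} = y_n + z·[9/10·y_n + 1/10·y_{n+1}] ⇒ (1 − 1/10z)y_{n+1} = (1 + 9/10z)y_n
  so R(z) = (1 + 9/10z)/(1 − 1/10z).

Find x<0 with |R(x)|<1.
x=-1.44: |R|=0.2587
R=−1: 1+9/10x = −1+1/10x ⇒ -4/5x=2 ⇒ x=2/(-4/5)=-2.5000
Confirm numerically:
  x=-2.237: |R|=0.82806 <1
  x=-2.091: |R|=0.72939 <1
  x=-2.023: |R|=0.68261 <1
  x=-1.352: |R|=0.19098 <1
  x=-3.028: |R|=1.32422 >1
  x=-2.966: |R|=1.28752 >1
Interval (-2.5000, 0).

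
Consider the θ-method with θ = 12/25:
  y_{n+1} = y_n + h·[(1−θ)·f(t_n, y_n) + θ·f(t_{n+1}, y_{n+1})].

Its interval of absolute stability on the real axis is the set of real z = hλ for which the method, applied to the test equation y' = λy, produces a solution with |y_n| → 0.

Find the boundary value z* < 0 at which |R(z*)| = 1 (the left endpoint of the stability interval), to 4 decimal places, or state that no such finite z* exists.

left endpoint -50.0000.

On y'=λy, z=hλ:
  y_{n+1} = y_n + z·[13/25·y_n + 12/25·y_{n+1}] ⇒ (1 − 12/25z)y_{n+1} = (1 + 13/25z)y_n
  so R(z) = (1 + 13/25z)/(1 − 12/25z).

Boundary: |R(x)|=1, x<0.
x=-0.7: |R|=0.4760
R=−1: 1+13/25x = −1+12/25x ⇒ -1/25x=2 ⇒ x=2/(-1/25)=-50.0000
Confirm numerically:
  x=-47.790: |R|=0.99631 <1
  x=-46.977: |R|=0.99487 <1
  x=-27.913: |R|=0.93864 <1
  x=-50.359: |R|=1.00057 >1
  x=-50.154: |R|=1.00025 >1
Stable set (-50.0000, 0).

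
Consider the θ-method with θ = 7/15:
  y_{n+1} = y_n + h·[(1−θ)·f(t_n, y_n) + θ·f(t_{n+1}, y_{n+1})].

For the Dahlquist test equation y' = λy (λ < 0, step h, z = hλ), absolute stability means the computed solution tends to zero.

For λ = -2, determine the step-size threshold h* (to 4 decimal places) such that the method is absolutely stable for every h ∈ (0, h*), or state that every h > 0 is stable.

Test eqn y'=λy, z=hλ:
  y_{n+1} = y_n + z·[8/15·y_n + 7/15·y_{n+1}] ⇒ (1 − 7/15z)y_{n+1} = (1 + 8/15z)y_n
  ⇒ R(z) = (1 + 8/15z)/(1 − 7/15z).

Find x<0 with |R(x)|<1.
x=-1.29: |R|=0.1948
R=−1: 1+8/15x = −1+7/15x ⇒ -1/15x=2 ⇒ x=2/(-1/15)=-30.0000
Confirm numerically:
  x=-17.967: |R|=0.91452 <1
  x=-17.212: |R|=0.90561 <1
  x=-16.517: |R|=0.89678 <1
  x=-15.082: |R|=0.87628 <1
  x=-30.334: |R|=1.00147 >1
  x=-30.251: |R|=1.00111 >1
Stable set (-30.0000, 0).

(-30.0000,0); λ=-2 ⇒ h* = (30)/2 = 15.0000.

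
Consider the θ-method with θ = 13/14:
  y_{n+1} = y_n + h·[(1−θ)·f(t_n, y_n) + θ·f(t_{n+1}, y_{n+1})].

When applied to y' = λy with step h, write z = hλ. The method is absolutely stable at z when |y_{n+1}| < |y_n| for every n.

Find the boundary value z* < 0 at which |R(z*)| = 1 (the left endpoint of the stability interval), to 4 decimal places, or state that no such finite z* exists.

(−∞, 0) — no finite endpoint.

On y'=λy, z=hλ:
  y_{n+1} = y_n + z·[1/14·y_n + 13/14·y_{n+1}] ⇒ (1 − 13/14z)y_{n+1} = (1 + 1/14z)y_n
  ⇒ R(z) = (1 + 1/14z)/(1 − 13/14z).

Find x<0 with |R(x)|<1.
x=-0.54: |R|=0.6403
x=-2: |R|=0.3000
x=-10: |R|=0.0278
x=-100: |R|=0.0654
θ=13/14≥1/2 ⇒ |1+1/14x|<|1−13/14x| ∀x<0 ⇒ interval (−∞,0).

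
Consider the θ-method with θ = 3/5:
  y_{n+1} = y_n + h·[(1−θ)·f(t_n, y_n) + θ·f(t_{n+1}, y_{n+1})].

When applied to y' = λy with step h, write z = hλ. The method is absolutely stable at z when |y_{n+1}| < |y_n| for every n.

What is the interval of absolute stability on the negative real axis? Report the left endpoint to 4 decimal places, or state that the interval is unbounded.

Set f=λy, z=hλ:
  y_{n+1} = y_n + z·[2/5·y_n + 3/5·y_{n+1}] ⇒ (1 − 3/5z)y_{n+1} = (1 + 2/5z)y_n
  ⇒ R(z) = (1 + 2/5z)/(1 − 3/5z).

Need |R(x)|<1, x<0.
x=-1.21: |R|=0.2990
x=-2: |R|=0.0909
x=-10: |R|=0.4286
x=-100: |R|=0.6393
θ=3/5≥1/2 ⇒ |1+2/5x|<|1−3/5x| ∀x<0 ⇒ unbounded interval.

interval (−∞, 0).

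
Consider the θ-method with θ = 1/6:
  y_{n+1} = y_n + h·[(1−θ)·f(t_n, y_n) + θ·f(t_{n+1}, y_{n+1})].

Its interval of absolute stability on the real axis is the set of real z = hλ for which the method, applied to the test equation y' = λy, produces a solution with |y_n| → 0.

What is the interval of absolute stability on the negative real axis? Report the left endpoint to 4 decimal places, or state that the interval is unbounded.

(-3.0000, 0).

With y'=λy (z=hλ):
  y_{n+1} = y_n + z·[5/6·y_n + 1/6·y_{n+1}] ⇒ (1 − 1/6z)y_{n+1} = (1 + 5/6z)y_n
  so R(z) = (1 + 5/6z)/(1 − 1/6z).

Find x<0 with |R(x)|<1.
x=-0.73: |R|=0.3492
R=−1: 1+5/6x = −1+1/6x ⇒ -2/3x=2 ⇒ x=2/(-2/3)=-3.0000
Confirm numerically:
  x=-2.366: |R|=0.69687 <1
  x=-2.169: |R|=0.59310 <1
  x=-1.833: |R|=0.40406 <1
  x=-3.385: |R|=1.16409 >1
  x=-3.378: |R|=1.16123 >1
  x=-3.143: |R|=1.06256 >1
So |R|<1 on (-3.0000, 0).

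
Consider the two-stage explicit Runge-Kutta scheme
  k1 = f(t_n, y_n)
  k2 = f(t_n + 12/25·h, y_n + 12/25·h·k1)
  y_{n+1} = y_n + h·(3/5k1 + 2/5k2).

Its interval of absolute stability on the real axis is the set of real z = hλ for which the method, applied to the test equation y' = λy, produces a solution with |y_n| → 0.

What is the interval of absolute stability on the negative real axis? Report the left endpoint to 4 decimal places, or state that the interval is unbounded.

Test eqn y'=λy, z=hλ:
  k1=λy_n ⇒ h·k1=z·y_n;  k2=λ(1+12/25z)y_n ⇒ h·k2=z(1+12/25z)y_n
  y_{n+1}/y_n = 1 + 3/5z + 2/5z(1+12/25z) = 1 + z + 24/125z²
  Hence R(z) = 1 + z + 24/125z².

Solve |R(x)|<1 on ℝ⁻.
x=-0.32: |R|=0.6997
R=1: x+24/125x²=0 ⇒ x=−125/24=-5.2083; min R=1−1/(4·24/125)=-0.3021>−1
Confirm numerically:
  x=-4.423: |R|=0.33308 <1
  x=-3.122: |R|=0.25060 <1
  x=-2.818: |R|=0.29330 <1
  x=-2.676: |R|=0.30109 <1
  x=-5.791: |R|=1.64785 >1
  x=-5.675: |R|=1.50848 >1
  x=-5.569: |R|=1.38564 >1
So |R|<1 on (-5.2083, 0).

(-5.2083, 0).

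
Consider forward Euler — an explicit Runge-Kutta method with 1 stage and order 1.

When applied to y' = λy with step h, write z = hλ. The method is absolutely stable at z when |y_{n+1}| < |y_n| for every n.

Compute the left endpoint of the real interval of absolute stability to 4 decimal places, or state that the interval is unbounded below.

left endpoint -2.0000.

With y'=λy (z=hλ):
  order 1, 1-stage ⇒ R(z)=1+z
  (e.g. R(-1.73)=-0.73000, |R|=0.73000)

Solve |R(x)|<1 on ℝ⁻.
x=-1.73: |R|=0.7300
|R(-2.22)|=1.2200 |R(-0.69)|=0.3100 |R(-0.64)|=0.3600
Bisect:
  x_lo=-2.5204 |R|=1.5204  x_hi=-0.3457 |R|=0.6543
  mid=-1.43308 |R|=0.43308 →hi
  mid=-1.97674 |R|=0.97674 →hi
  mid=-2.24858 |R|=1.24858 →lo
  mid=-2.11266 |R|=1.11266 →lo
  mid=-2.04470 |R|=1.04470 →lo
  mid=-2.01072 |R|=1.01072 →lo
  mid=-1.99373 |R|=0.99373 →hi
  ...
  [-2.00010,-1.99997] ⇒ x*=-2.0000
Interval (-2.0000, 0).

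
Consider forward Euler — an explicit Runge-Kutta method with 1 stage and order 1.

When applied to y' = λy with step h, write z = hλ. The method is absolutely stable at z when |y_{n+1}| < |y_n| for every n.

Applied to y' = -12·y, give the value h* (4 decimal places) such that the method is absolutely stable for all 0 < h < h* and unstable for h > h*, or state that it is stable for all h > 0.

(-2.0000,0); λ=-12 ⇒ h* = 0.1667.

On y'=λy, z=hλ:
  order 1, 1-stage ⇒ R(z)=1+z
  (e.g. R(-1.69)=-0.69000, |R|=0.69000)

Solve |R(x)|<1 on ℝ⁻.
x=-1.69: |R|=0.6900
|R(-1.9)|=0.9000 |R(-1.43)|=0.4300 |R(-1.12)|=0.1200
Bisect:
  x_lo=-2.5266 |R|=1.5266  x_hi=-0.2784 |R|=0.7216
  mid=-1.40249 |R|=0.40249 →hi
  mid=-1.96454 |R|=0.96454 →hi
  mid=-2.24557 |R|=1.24557 →lo
  mid=-2.10505 |R|=1.10505 →lo
  mid=-2.03480 |R|=1.03480 →lo
  mid=-1.99967 |R|=0.99967 →hi
  mid=-2.01723 |R|=1.01723 →lo
  mid=-2.00845 |R|=1.00845 →lo
  ...
  [-2.00008,-1.99994] ⇒ x*=-2.0000
So |R|<1 on (-2.0000, 0).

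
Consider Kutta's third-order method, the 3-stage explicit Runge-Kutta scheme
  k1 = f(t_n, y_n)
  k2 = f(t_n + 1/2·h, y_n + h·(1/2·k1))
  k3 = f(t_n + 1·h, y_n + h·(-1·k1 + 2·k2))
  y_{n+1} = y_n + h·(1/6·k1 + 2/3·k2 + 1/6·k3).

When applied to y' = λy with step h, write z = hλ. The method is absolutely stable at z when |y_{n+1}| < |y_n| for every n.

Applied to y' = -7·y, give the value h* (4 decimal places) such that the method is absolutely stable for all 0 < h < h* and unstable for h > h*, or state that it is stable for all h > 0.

(-2.5127,0); λ=-7 ⇒ h* = 0.3590.

With y'=λy (z=hλ):
  order 3, 3-stage ⇒ R(z)=1+z+z^2/2+z^3/6
  (e.g. R(-1.41)=0.11685, |R|=0.11685)

Boundary: |R(x)|=1, x<0.
x=-1.41: |R|=0.1168
|R(-1.33)|=0.1623 |R(-1.2)|=0.2320 |R(-0.88)|=0.3936
Bisect:
  x_lo=-3.3815 |R|=3.1084  x_hi=-0.3777 |R|=0.6846
  mid=-1.87960 |R|=0.21989 →hi
  mid=-2.63053 |R|=1.20442 →lo
  mid=-2.25506 |R|=0.62369 →hi
  mid=-2.44279 |R|=0.88863 →hi
  mid=-2.53666 |R|=1.03976 →lo
  mid=-2.48973 |R|=0.96255 →hi
  mid=-2.51319 |R|=1.00074 →lo
  mid=-2.50146 |R|=0.98154 →hi
  mid=-2.50733 |R|=0.99111 →hi
  ...
  [-2.51283,-2.51264] ⇒ x*=-2.5127
So |R|<1 on (-2.5127, 0).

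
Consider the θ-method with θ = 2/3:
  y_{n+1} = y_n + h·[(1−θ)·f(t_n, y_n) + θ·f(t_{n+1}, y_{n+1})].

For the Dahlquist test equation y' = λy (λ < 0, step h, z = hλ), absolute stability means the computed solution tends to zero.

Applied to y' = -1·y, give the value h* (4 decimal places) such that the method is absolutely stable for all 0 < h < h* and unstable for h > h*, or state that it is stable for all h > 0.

On y'=λy, z=hλ:
  y_{n+1} = y_n + z·[1/3·y_n + 2/3·y_{n+1}] ⇒ (1 − 2/3z)y_{n+1} = (1 + 1/3z)y_n
  R(z) = (1 + 1/3z)/(1 − 2/3z).

Solve |R(x)|<1 on ℝ⁻.
x=-0.89: |R|=0.4414
x=-2: |R|=0.1429
x=-10: |R|=0.3043
x=-100: |R|=0.4778
θ=2/3≥1/2 ⇒ |1+1/3x|<|1−2/3x| ∀x<0 ⇒ stable on all of ℝ⁻.

unbounded; (−∞, 0). Any h>0 works for λ=-1.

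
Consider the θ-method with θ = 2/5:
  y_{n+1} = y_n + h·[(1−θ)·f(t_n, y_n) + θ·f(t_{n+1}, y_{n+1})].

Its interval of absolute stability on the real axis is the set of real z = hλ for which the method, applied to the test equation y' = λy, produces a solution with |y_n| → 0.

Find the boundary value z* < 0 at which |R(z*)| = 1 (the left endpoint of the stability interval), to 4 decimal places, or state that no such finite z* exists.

z* = -10.0000.

On y'=λy, z=hλ:
  y_{n+1} = y_n + z·[3/5·y_n + 2/5·y_{n+1}] ⇒ (1 − 2/5z)y_{n+1} = (1 + 3/5z)y_n
  so R(z) = (1 + 3/5z)/(1 − 2/5z).

Need |R(x)|<1, x<0.
x=-0.78: |R|=0.4055
R=−1: 1+3/5x = −1+2/5x ⇒ -1/5x=2 ⇒ x=2/(-1/5)=-10.0000
Confirm numerically:
  x=-9.478: |R|=0.97821 <1
  x=-7.899: |R|=0.89898 <1
  x=-5.527: |R|=0.72138 <1
  x=-4.725: |R|=0.63495 <1
  x=-10.537: |R|=1.02060 >1
  x=-10.458: |R|=1.01767 >1
  x=-10.406: |R|=1.01573 >1
So |R|<1 on (-10.0000, 0).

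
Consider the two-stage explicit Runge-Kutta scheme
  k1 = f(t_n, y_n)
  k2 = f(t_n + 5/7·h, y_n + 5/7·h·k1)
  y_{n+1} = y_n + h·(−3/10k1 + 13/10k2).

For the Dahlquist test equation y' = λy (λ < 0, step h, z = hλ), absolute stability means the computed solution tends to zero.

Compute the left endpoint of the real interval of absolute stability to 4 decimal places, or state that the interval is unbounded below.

left endpoint -1.0769.

With y'=λy (z=hλ):
  k1=λy_n ⇒ h·k1=z·y_n;  k2=λ(1+5/7z)y_n ⇒ h·k2=z(1+5/7z)y_n
  y_{n+1}/y_n = 1 − 3/10z + 13/10z(1+5/7z) = 1 + z + 13/14z²
  R(z) = 1 + z + 13/14z².

Boundary: |R(x)|=1, x<0.
x=-0.39: |R|=0.7512
R=1: x+13/14x²=0 ⇒ x=−14/13=-1.0769; min R=1−1/(4·13/14)=0.7308>−1
Confirm numerically:
  x=-0.806: |R|=0.79723 <1
  x=-0.723: |R|=0.76239 <1
  x=-0.664: |R|=0.74540 <1
  x=-0.495: |R|=0.73252 <1
  x=-1.371: |R|=1.37438 >1
  x=-1.364: |R|=1.36360 >1
  x=-1.281: |R|=1.24275 >1
Stable set (-1.0769, 0).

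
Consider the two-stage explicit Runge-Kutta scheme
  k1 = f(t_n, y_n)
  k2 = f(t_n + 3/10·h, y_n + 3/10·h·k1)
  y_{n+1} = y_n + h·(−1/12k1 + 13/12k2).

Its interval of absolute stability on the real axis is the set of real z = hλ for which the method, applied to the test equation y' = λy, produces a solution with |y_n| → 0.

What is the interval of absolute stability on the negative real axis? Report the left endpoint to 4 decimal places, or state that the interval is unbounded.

(-3.0769, 0).

With y'=λy (z=hλ):
  k1=λy_n ⇒ h·k1=z·y_n;  k2=λ(1+3/10z)y_n ⇒ h·k2=z(1+3/10z)y_n
  y_{n+1}/y_n = 1 − 1/12z + 13/12z(1+3/10z) = 1 + z + 13/40z²
  R(z) = 1 + z + 13/40z².

Boundary: |R(x)|=1, x<0.
x=-0.97: |R|=0.3358
R=1: x+13/40x²=0 ⇒ x=−40/13=-3.0769; min R=1−1/(4·13/40)=0.2308>−1
Confirm numerically:
  x=-2.329: |R|=0.43388 <1
  x=-2.293: |R|=0.41580 <1
  x=-1.720: |R|=0.24148 <1
  x=-3.337: |R|=1.28206 >1
  x=-3.276: |R|=1.21196 >1
So |R|<1 on (-3.0769, 0).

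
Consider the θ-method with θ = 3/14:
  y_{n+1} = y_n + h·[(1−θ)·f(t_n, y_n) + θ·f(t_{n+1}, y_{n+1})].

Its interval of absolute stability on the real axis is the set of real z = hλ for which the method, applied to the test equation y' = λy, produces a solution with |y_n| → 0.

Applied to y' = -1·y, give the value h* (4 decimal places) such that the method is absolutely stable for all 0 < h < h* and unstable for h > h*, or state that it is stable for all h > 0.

(-3.5000,0); λ=-1 ⇒ h* = (7/2)/1 = 3.5000.

With y'=λy (z=hλ):
  y_{n+1} = y_n + z·[11/14·y_n + 3/14·y_{n+1}] ⇒ (1 − 3/14z)y_{n+1} = (1 + 11/14z)y_n
  R(z) = (1 + 11/14z)/(1 − 3/14z).

Need |R(x)|<1, x<0.
x=-1.34: |R|=0.0411
R=−1: 1+11/14x = −1+3/14x ⇒ -4/7x=2 ⇒ x=2/(-4/7)=-3.5000
Confirm numerically:
  x=-2.516: |R|=0.63468 <1
  x=-2.385: |R|=0.57835 <1
  x=-1.440: |R|=0.10044 <1
  x=-3.898: |R|=1.12392 >1
  x=-3.758: |R|=1.08166 >1
  x=-3.738: |R|=1.07551 >1
So |R|<1 on (-3.5000, 0).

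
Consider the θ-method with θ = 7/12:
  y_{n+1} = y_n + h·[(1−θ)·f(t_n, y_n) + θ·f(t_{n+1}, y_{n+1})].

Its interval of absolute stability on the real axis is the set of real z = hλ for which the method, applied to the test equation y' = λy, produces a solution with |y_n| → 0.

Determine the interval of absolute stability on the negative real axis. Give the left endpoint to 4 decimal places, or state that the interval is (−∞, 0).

interval (−∞, 0).

On y'=λy, z=hλ:
  y_{n+1} = y_n + z·[5/12·y_n + 7/12·y_{n+1}] ⇒ (1 − 7/12z)y_{n+1} = (1 + 5/12z)y_n
  so R(z) = (1 + 5/12z)/(1 − 7/12z).

Need |R(x)|<1, x<0.
x=-0.31: |R|=0.7375
x=-2: |R|=0.0769
x=-10: |R|=0.4634
x=-100: |R|=0.6854
θ=7/12≥1/2 ⇒ |1+5/12x|<|1−7/12x| ∀x<0 ⇒ stable on all of ℝ⁻.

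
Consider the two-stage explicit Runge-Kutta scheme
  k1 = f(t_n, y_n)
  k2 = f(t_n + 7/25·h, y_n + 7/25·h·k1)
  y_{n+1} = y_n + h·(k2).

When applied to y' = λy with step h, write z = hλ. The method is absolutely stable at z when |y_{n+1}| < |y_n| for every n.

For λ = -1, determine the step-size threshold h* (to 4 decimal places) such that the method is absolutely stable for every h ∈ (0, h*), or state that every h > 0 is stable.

(-3.5714,0); λ=-1 ⇒ h* = (25/7)/1 = 3.5714.

Set f=λy, z=hλ:
  k1=λy_n ⇒ h·k1=z·y_n;  k2=λ(1+7/25z)y_n ⇒ h·k2=z(1+7/25z)y_n
  y_{n+1}/y_n = 1 + z(1+7/25z) = 1 + z + 7/25z²
  Hence R(z) = 1 + z + 7/25z².

Solve |R(x)|<1 on ℝ⁻.
x=-0.7: |R|=0.4372
R=1: x+7/25x²=0 ⇒ x=−25/7=-3.5714; min R=1−1/(4·7/25)=0.1071>−1
Confirm numerically:
  x=-2.773: |R|=0.38007 <1
  x=-2.491: |R|=0.24642 <1
  x=-1.769: |R|=0.10722 <1
  x=-3.991: |R|=1.46886 >1
  x=-3.772: |R|=1.21184 >1
So |R|<1 on (-3.5714, 0).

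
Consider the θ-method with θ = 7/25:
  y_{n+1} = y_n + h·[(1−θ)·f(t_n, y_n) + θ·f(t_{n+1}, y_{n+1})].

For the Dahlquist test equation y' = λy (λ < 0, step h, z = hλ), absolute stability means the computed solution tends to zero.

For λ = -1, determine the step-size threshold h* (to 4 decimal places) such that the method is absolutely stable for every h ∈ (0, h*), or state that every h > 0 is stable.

Set f=λy, z=hλ:
  y_{n+1} = y_n + z·[18/25·y_n + 7/25·y_{n+1}] ⇒ (1 − 7/25z)y_{n+1} = (1 + 18/25z)y_n
  R(z) = (1 + 18/25z)/(1 − 7/25z).

Need |R(x)|<1, x<0.
x=-1.3: |R|=0.0469
R=−1: 1+18/25x = −1+7/25x ⇒ -11/25x=2 ⇒ x=2/(-11/25)=-4.5455
Confirm numerically:
  x=-4.490: |R|=0.98919 <1
  x=-3.164: |R|=0.67770 <1
  x=-2.566: |R|=0.49318 <1
  x=-5.117: |R|=1.10337 >1
  x=-4.678: |R|=1.02525 >1
Interval (-4.5455, 0).

(-4.5455,0); λ=-1 ⇒ h* = (50/11)/1 = 4.5455.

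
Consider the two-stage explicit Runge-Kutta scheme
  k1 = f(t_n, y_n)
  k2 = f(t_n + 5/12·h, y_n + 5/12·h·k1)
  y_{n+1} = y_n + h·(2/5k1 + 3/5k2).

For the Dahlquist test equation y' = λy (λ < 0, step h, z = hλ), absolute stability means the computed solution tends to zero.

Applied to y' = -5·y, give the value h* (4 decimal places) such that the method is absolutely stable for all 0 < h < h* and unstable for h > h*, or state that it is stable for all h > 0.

On y'=λy, z=hλ:
  k1=λy_n ⇒ h·k1=z·y_n;  k2=λ(1+5/12z)y_n ⇒ h·k2=z(1+5/12z)y_n
  y_{n+1}/y_n = 1 + 2/5z + 3/5z(1+5/12z) = 1 + z + 1/4z²
  Hence R(z) = 1 + z + 1/4z².

Solve |R(x)|<1 on ℝ⁻.
x=-1.39: |R|=0.0930
R=1: x+1/4x²=0 ⇒ x=−4=-4.0000; min R=1−1/(4·1/4)=0.0000>−1
Confirm numerically:
  x=-3.780: |R|=0.79210 <1
  x=-3.761: |R|=0.77528 <1
  x=-3.694: |R|=0.71741 <1
  x=-4.338: |R|=1.36656 >1
  x=-4.297: |R|=1.31905 >1
  x=-4.157: |R|=1.16316 >1
So |R|<1 on (-4.0000, 0).

(-4.0000,0); λ=-5 ⇒ h* = (4)/5 = 0.8000.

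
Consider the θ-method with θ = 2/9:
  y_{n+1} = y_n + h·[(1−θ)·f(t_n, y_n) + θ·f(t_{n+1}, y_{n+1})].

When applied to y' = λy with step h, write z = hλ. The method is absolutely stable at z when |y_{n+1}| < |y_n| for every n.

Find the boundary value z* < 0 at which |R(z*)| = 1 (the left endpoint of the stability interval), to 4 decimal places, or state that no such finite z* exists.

left endpoint -3.6000.

On y'=λy, z=hλ:
  y_{n+1} = y_n + z·[7/9·y_n + 2/9·y_{n+1}] ⇒ (1 − 2/9z)y_{n+1} = (1 + 7/9z)y_n
  so R(z) = (1 + 7/9z)/(1 − 2/9z).

Boundary: |R(x)|=1, x<0.
x=-0.59: |R|=0.4784
R=−1: 1+7/9x = −1+2/9x ⇒ -5/9x=2 ⇒ x=2/(-5/9)=-3.6000
Confirm numerically:
  x=-2.744: |R|=0.70458 <1
  x=-2.066: |R|=0.41593 <1
  x=-1.609: |R|=0.18522 <1
  x=-3.919: |R|=1.09473 >1
  x=-3.766: |R|=1.05021 >1
  x=-3.726: |R|=1.03829 >1
Interval (-3.6000, 0).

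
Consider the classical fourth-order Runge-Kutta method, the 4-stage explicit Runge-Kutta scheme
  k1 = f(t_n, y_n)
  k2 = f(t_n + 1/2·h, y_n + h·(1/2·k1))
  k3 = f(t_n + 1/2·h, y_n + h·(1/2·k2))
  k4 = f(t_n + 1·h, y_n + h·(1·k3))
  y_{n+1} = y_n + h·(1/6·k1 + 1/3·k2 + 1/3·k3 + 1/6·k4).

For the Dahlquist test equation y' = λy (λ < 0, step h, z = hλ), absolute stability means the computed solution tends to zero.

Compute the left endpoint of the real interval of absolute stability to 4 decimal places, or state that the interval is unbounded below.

With y'=λy (z=hλ):
  order 4, 4-stage ⇒ R(z)=1+z+z^2/2+z^3/6+z^4/24
  (e.g. R(-1.74)=0.27773, |R|=0.27773)

Solve |R(x)|<1 on ℝ⁻.
x=-1.74: |R|=0.2777
|R(-3.02)|=1.4155 |R(-2.64)|=0.8021 |R(-1.3)|=0.2978
Bisect:
  x_lo=-3.2826 |R|=2.0478  x_hi=-0.2666 |R|=0.7660
  mid=-1.77460 |R|=0.28180 →hi
  mid=-2.52859 |R|=0.67711 →hi
  mid=-2.90559 |R|=1.19704 →lo
  mid=-2.71709 |R|=0.90195 →hi
  mid=-2.81134 |R|=1.03999 →lo
  mid=-2.76422 |R|=0.96868 →hi
  mid=-2.78778 |R|=1.00375 →lo
  ...
  [-2.78539,-2.78520] ⇒ x*=-2.7853
So |R|<1 on (-2.7853, 0).

z* = -2.7853.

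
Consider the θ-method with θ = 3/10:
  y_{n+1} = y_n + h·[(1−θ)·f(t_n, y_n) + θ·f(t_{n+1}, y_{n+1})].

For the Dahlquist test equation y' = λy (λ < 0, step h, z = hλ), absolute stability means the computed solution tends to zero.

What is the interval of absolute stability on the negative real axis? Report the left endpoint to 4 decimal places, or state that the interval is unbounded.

Set f=λy, z=hλ:
  y_{n+1} = y_n + z·[7/10·y_n + 3/10·y_{n+1}] ⇒ (1 − 3/10z)y_{n+1} = (1 + 7/10z)y_n
  so R(z) = (1 + 7/10z)/(1 − 3/10z).

Need |R(x)|<1, x<0.
x=-1.17: |R|=0.1340
R=−1: 1+7/10x = −1+3/10x ⇒ -2/5x=2 ⇒ x=2/(-2/5)=-5.0000
Confirm numerically:
  x=-4.640: |R|=0.93980 <1
  x=-3.558: |R|=0.72100 <1
  x=-2.596: |R|=0.45941 <1
  x=-2.346: |R|=0.37692 <1
  x=-5.202: |R|=1.03156 >1
  x=-5.065: |R|=1.01032 >1
So |R|<1 on (-5.0000, 0).

z∈(-5.0000,0).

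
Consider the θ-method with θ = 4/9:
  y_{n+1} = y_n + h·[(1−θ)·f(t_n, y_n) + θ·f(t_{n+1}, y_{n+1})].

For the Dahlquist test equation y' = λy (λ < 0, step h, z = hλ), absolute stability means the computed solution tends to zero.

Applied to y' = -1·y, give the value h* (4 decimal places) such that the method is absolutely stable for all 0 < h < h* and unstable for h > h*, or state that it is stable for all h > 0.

Set f=λy, z=hλ:
  y_{n+1} = y_n + z·[5/9·y_n + 4/9·y_{n+1}] ⇒ (1 − 4/9z)y_{n+1} = (1 + 5/9z)y_n
  R(z) = (1 + 5/9z)/(1 − 4/9z).

Boundary: |R(x)|=1, x<0.
x=-1.34: |R|=0.1602
R=−1: 1+5/9x = −1+4/9x ⇒ -1/9x=2 ⇒ x=2/(-1/9)=-18.0000
Confirm numerically:
  x=-13.236: |R|=0.92309 <1
  x=-11.740: |R|=0.88813 <1
  x=-10.842: |R|=0.86331 <1
  x=-18.569: |R|=1.00683 >1
  x=-18.120: |R|=1.00147 >1
Stable set (-18.0000, 0).

(-18.0000,0); λ=-1 ⇒ h* = (18)/1 = 18.0000.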